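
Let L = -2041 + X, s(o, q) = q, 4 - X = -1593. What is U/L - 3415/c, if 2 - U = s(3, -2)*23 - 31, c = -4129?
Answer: 1190069/1833276 ≈ 0.64915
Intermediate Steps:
X = 1597 (X = 4 - 1*(-1593) = 4 + 1593 = 1597)
L = -444 (L = -2041 + 1597 = -444)
U = 79 (U = 2 - (-2*23 - 31) = 2 - (-46 - 31) = 2 - 1*(-77) = 2 + 77 = 79)
U/L - 3415/c = 79/(-444) - 3415/(-4129) = 79*(-1/444) - 3415*(-1/4129) = -79/444 + 3415/4129 = 1190069/1833276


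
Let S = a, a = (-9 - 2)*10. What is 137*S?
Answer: -15070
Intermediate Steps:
a = -110 (a = -11*10 = -110)
S = -110
137*S = 137*(-110) = -15070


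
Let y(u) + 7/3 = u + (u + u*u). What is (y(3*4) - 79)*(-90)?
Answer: -7800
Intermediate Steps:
y(u) = -7/3 + u² + 2*u (y(u) = -7/3 + (u + (u + u*u)) = -7/3 + (u + (u + u²)) = -7/3 + (u² + 2*u) = -7/3 + u² + 2*u)
(y(3*4) - 79)*(-90) = ((-7/3 + (3*4)² + 2*(3*4)) - 79)*(-90) = ((-7/3 + 12² + 2*12) - 79)*(-90) = ((-7/3 + 144 + 24) - 79)*(-90) = (497/3 - 79)*(-90) = (260/3)*(-90) = -7800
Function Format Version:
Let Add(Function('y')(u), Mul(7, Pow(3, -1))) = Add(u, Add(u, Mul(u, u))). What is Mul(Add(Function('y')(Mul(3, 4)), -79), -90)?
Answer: -7800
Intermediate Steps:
Function('y')(u) = Add(Rational(-7, 3), Pow(u, 2), Mul(2, u)) (Function('y')(u) = Add(Rational(-7, 3), Add(u, Add(u, Mul(u, u)))) = Add(Rational(-7, 3), Add(u, Add(u, Pow(u, 2)))) = Add(Rational(-7, 3), Add(Pow(u, 2), Mul(2, u))) = Add(Rational(-7, 3), Pow(u, 2), Mul(2, u)))
Mul(Add(Function('y')(Mul(3, 4)), -79), -90) = Mul(Add(Add(Rational(-7, 3), Pow(Mul(3, 4), 2), Mul(2, Mul(3, 4))), -79), -90) = Mul(Add(Add(Rational(-7, 3), Pow(12, 2), Mul(2, 12)), -79), -90) = Mul(Add(Add(Rational(-7, 3), 144, 24), -79), -90) = Mul(Add(Rational(497, 3), -79), -90) = Mul(Rational(260, 3), -90) = -7800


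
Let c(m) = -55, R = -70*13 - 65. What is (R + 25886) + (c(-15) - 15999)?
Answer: 8857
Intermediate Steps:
R = -975 (R = -910 - 65 = -975)
(R + 25886) + (c(-15) - 15999) = (-975 + 25886) + (-55 - 15999) = 24911 - 16054 = 8857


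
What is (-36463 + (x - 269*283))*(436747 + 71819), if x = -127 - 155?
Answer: -57402861552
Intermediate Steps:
x = -282
(-36463 + (x - 269*283))*(436747 + 71819) = (-36463 + (-282 - 269*283))*(436747 + 71819) = (-36463 + (-282 - 76127))*508566 = (-36463 - 76409)*508566 = -112872*508566 = -57402861552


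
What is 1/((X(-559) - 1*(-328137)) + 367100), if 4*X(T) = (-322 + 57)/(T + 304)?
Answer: 204/141828401 ≈ 1.4384e-6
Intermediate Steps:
X(T) = -265/(4*(304 + T)) (X(T) = ((-322 + 57)/(T + 304))/4 = (-265/(304 + T))/4 = -265/(4*(304 + T)))
1/((X(-559) - 1*(-328137)) + 367100) = 1/((-265/(1216 + 4*(-559)) - 1*(-328137)) + 367100) = 1/((-265/(1216 - 2236) + 328137) + 367100) = 1/((-265/(-1020) + 328137) + 367100) = 1/((-265*(-1/1020) + 328137) + 367100) = 1/((53/204 + 328137) + 367100) = 1/(66940001/204 + 367100) = 1/(141828401/204) = 204/141828401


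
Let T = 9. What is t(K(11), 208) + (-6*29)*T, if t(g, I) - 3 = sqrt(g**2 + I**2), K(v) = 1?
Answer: -1563 + sqrt(43265) ≈ -1355.0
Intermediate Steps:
t(g, I) = 3 + sqrt(I**2 + g**2) (t(g, I) = 3 + sqrt(g**2 + I**2) = 3 + sqrt(I**2 + g**2))
t(K(11), 208) + (-6*29)*T = (3 + sqrt(208**2 + 1**2)) - 6*29*9 = (3 + sqrt(43264 + 1)) - 174*9 = (3 + sqrt(43265)) - 1566 = -1563 + sqrt(43265)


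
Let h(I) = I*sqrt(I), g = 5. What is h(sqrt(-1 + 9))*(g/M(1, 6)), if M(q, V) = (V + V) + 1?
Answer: 20*2**(1/4)/13 ≈ 1.8295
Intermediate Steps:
M(q, V) = 1 + 2*V (M(q, V) = 2*V + 1 = 1 + 2*V)
h(I) = I**(3/2)
h(sqrt(-1 + 9))*(g/M(1, 6)) = (sqrt(-1 + 9))**(3/2)*(5/(1 + 2*6)) = (sqrt(8))**(3/2)*(5/(1 + 12)) = (2*sqrt(2))**(3/2)*(5/13) = (4*2**(1/4))*(5*(1/13)) = (4*2**(1/4))*(5/13) = 20*2**(1/4)/13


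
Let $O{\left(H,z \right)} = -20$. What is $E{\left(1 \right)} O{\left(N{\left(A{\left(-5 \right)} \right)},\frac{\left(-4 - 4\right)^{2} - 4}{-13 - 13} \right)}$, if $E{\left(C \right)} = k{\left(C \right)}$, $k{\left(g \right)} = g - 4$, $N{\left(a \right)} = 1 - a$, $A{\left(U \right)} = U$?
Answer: $60$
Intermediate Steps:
$k{\left(g \right)} = -4 + g$
$E{\left(C \right)} = -4 + C$
$E{\left(1 \right)} O{\left(N{\left(A{\left(-5 \right)} \right)},\frac{\left(-4 - 4\right)^{2} - 4}{-13 - 13} \right)} = \left(-4 + 1\right) \left(-20\right) = \left(-3\right) \left(-20\right) = 60$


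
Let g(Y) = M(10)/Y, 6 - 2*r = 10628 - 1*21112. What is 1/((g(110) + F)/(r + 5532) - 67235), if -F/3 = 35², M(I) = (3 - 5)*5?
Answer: -118547/7970547971 ≈ -1.4873e-5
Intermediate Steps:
r = 5245 (r = 3 - (10628 - 1*21112)/2 = 3 - (10628 - 21112)/2 = 3 - ½*(-10484) = 3 + 5242 = 5245)
M(I) = -10 (M(I) = -2*5 = -10)
g(Y) = -10/Y
F = -3675 (F = -3*35² = -3*1225 = -3675)
1/((g(110) + F)/(r + 5532) - 67235) = 1/((-10/110 - 3675)/(5245 + 5532) - 67235) = 1/((-10*1/110 - 3675)/10777 - 67235) = 1/((-1/11 - 3675)*(1/10777) - 67235) = 1/(-40426/11*1/10777 - 67235) = 1/(-40426/118547 - 67235) = 1/(-7970547971/118547) = -118547/7970547971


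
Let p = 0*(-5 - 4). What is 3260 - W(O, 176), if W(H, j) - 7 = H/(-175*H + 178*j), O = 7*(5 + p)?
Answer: 81985324/25203 ≈ 3253.0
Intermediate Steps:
p = 0 (p = 0*(-9) = 0)
O = 35 (O = 7*(5 + 0) = 7*5 = 35)
W(H, j) = 7 + H/(-175*H + 178*j)
3260 - W(O, 176) = 3260 - 2*(-623*176 + 612*35)/(-178*176 + 175*35) = 3260 - 2*(-109648 + 21420)/(-31328 + 6125) = 3260 - 2*(-88228)/(-25203) = 3260 - 2*(-1)*(-88228)/25203 = 3260 - 1*176456/25203 = 3260 - 176456/25203 = 81985324/25203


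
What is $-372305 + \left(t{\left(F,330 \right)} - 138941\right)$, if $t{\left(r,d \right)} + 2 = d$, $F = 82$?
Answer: $-510918$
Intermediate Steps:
$t{\left(r,d \right)} = -2 + d$
$-372305 + \left(t{\left(F,330 \right)} - 138941\right) = -372305 + \left(\left(-2 + 330\right) - 138941\right) = -372305 + \left(328 - 138941\right) = -372305 - 138613 = -510918$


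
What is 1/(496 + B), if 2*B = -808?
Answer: 1/92 ≈ 0.010870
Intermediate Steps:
B = -404 (B = (½)*(-808) = -404)
1/(496 + B) = 1/(496 - 404) = 1/92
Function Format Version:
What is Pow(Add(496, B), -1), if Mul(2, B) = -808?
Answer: Rational(1, 92) ≈ 0.010870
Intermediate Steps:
B = -404 (B = Mul(Rational(1, 2), -808) = -404)
Pow(Add(496, B), -1) = Pow(Add(496, -404), -1) = Pow(92, -1) = Rational(1, 92)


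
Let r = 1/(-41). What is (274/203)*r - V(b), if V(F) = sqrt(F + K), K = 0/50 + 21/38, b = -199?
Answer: -274/8323 - I*sqrt(286558)/38 ≈ -0.032921 - 14.087*I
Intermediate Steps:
K = 21/38 (K = 0*(1/50) + 21*(1/38) = 0 + 21/38 = 21/38 ≈ 0.55263)
r = -1/41 ≈ -0.024390
V(F) = sqrt(21/38 + F) (V(F) = sqrt(F + 21/38) = sqrt(21/38 + F))
(274/203)*r - V(b) = (274/203)*(-1/41) - sqrt(798 + 1444*(-199))/38 = (274*(1/203))*(-1/41) - sqrt(798 - 287356)/38 = (274/203)*(-1/41) - sqrt(-286558)/38 = -274/8323 - I*sqrt(286558)/38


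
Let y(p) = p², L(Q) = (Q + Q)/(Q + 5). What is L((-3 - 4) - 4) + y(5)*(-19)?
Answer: -1414/3 ≈ -471.33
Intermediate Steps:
L(Q) = 2*Q/(5 + Q) (L(Q) = (2*Q)/(5 + Q) = 2*Q/(5 + Q))
L((-3 - 4) - 4) + y(5)*(-19) = 2*((-3 - 4) - 4)/(5 + ((-3 - 4) - 4)) + 5²*(-19) = 2*(-7 - 4)/(5 + (-7 - 4)) + 25*(-19) = 2*(-11)/(5 - 11) - 475 = 2*(-11)/(-6) - 475 = 2*(-11)*(-⅙) - 475 = 11/3 - 475 = -1414/3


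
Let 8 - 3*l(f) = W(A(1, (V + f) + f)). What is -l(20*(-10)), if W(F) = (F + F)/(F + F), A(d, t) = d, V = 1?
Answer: -7/3 ≈ -2.3333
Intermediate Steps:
W(F) = 1 (W(F) = (2*F)/((2*F)) = (2*F)*(1/(2*F)) = 1)
l(f) = 7/3 (l(f) = 8/3 - ⅓*1 = 8/3 - ⅓ = 7/3)
-l(20*(-10)) = -1*7/3 = -7/3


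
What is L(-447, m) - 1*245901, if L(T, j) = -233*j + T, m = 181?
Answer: -288521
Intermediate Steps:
L(T, j) = T - 233*j
L(-447, m) - 1*245901 = (-447 - 233*181) - 1*245901 = (-447 - 42173) - 245901 = -42620 - 245901 = -288521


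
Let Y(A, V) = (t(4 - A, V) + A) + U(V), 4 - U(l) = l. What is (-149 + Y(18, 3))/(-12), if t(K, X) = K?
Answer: 12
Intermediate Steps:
U(l) = 4 - l
Y(A, V) = 8 - V (Y(A, V) = ((4 - A) + A) + (4 - V) = 4 + (4 - V) = 8 - V)
(-149 + Y(18, 3))/(-12) = (-149 + (8 - 1*3))/(-12) = -(-149 + (8 - 3))/12 = -(-149 + 5)/12 = -1/12*(-144) = 12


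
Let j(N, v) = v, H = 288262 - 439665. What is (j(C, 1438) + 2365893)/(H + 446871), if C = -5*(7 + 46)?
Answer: 2367331/295468 ≈ 8.0121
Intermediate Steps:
C = -265 (C = -5*53 = -265)
H = -151403
(j(C, 1438) + 2365893)/(H + 446871) = (1438 + 2365893)/(-151403 + 446871) = 2367331/295468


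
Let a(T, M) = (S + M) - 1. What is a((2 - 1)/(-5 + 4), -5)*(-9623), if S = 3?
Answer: 28869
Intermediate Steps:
a(T, M) = 2 + M (a(T, M) = (3 + M) - 1 = 2 + M)
a((2 - 1)/(-5 + 4), -5)*(-9623) = (2 - 5)*(-9623) = -3*(-9623) = 28869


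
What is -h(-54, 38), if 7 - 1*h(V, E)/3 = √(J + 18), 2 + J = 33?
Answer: 0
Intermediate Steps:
J = 31 (J = -2 + 33 = 31)
h(V, E) = 0 (h(V, E) = 21 - 3*√(31 + 18) = 21 - 3*√49 = 21 - 3*7 = 21 - 21 = 0)
-h(-54, 38) = -1*0 = 0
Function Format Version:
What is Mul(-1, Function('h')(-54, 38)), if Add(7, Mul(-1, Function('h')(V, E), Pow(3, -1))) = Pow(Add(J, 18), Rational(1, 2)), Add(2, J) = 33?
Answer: 0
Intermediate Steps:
J = 31 (J = Add(-2, 33) = 31)
Function('h')(V, E) = 0 (Function('h')(V, E) = Add(21, Mul(-3, Pow(Add(31, 18), Rational(1, 2)))) = Add(21, Mul(-3, Pow(49, Rational(1, 2)))) = Add(21, Mul(-3, 7)) = Add(21, -21) = 0)
Mul(-1, Function('h')(-54, 38)) = Mul(-1, 0) = 0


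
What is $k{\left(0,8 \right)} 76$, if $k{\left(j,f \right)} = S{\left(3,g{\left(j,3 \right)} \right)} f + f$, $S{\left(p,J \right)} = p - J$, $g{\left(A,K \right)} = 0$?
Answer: $2432$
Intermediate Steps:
$k{\left(j,f \right)} = 4 f$ ($k{\left(j,f \right)} = \left(3 - 0\right) f + f = \left(3 + 0\right) f + f = 3 f + f = 4 f$)
$k{\left(0,8 \right)} 76 = 4 \cdot 8 \cdot 76 = 32 \cdot 76 = 2432$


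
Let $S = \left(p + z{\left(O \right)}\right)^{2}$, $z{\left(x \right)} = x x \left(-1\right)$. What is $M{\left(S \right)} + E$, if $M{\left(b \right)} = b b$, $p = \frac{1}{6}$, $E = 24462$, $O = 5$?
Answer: $\frac{524587153}{1296} \approx 4.0477 \cdot 10^{5}$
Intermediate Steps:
$p = \frac{1}{6} \approx 0.16667$
$z{\left(x \right)} = - x^{2}$ ($z{\left(x \right)} = x^{2} \left(-1\right) = - x^{2}$)
$S = \frac{22201}{36}$ ($S = \left(\frac{1}{6} - 5^{2}\right)^{2} = \left(\frac{1}{6} - 25\right)^{2} = \left(- \frac{149}{6}\right)^{2} = \frac{22201}{36} \approx 616.69$)
$M{\left(b \right)} = b^{2}$
$M{\left(S \right)} + E = \left(\frac{22201}{36}\right)^{2} + 24462 = \frac{492884401}{1296} + 24462 = \frac{524587153}{1296}$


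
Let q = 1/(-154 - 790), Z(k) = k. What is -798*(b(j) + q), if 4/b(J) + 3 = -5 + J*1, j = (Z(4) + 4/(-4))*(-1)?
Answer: 1511013/5192 ≈ 291.03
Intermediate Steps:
q = -1/944 (q = 1/(-944) = -1/944 ≈ -0.0010593)
j = -3 (j = (4 + 4/(-4))*(-1) = (4 + 4*(-1/4))*(-1) = (4 - 1)*(-1) = 3*(-1) = -3)
b(J) = 4/(-8 + J) (b(J) = 4/(-3 + (-5 + J*1)) = 4/(-3 + (-5 + J)) = 4/(-8 + J))
-798*(b(j) + q) = -798*(4/(-8 - 3) - 1/944) = -798*(4/(-11) - 1/944) = -798*(4*(-1/11) - 1/944) = -798*(-4/11 - 1/944) = -798*(-3787/10384) = 1511013/5192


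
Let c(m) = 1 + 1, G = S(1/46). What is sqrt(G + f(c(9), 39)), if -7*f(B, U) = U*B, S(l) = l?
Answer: I*sqrt(1153082)/322 ≈ 3.3348*I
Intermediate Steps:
G = 1/46 ≈ 0.021739
c(m) = 2
f(B, U) = -B*U/7 (f(B, U) = -U*B/7 = -B*U/7)
sqrt(G + f(c(9), 39)) = sqrt(1/46 - 1/7*2*39) = sqrt(1/46 - 78/7) = sqrt(-3581/322) = I*sqrt(1153082)/322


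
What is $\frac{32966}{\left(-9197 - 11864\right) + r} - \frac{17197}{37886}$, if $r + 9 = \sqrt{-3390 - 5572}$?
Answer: $- \frac{16975024226067}{8409818007866} - \frac{16483 i \sqrt{8962}}{221976931} \approx -2.0185 - 0.0070296 i$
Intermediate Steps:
$r = -9 + i \sqrt{8962}$ ($r = -9 + \sqrt{-3390 - 5572} = -9 + \sqrt{-8962} = -9 + i \sqrt{8962} \approx -9.0 + 94.668 i$)
$\frac{32966}{\left(-9197 - 11864\right) + r} - \frac{17197}{37886} = \frac{32966}{\left(-9197 - 11864\right) - \left(9 - i \sqrt{8962}\right)} - \frac{17197}{37886} = \frac{32966}{-21061 - \left(9 - i \sqrt{8962}\right)} - \frac{17197}{37886} = \frac{32966}{-21070 + i \sqrt{8962}} - \frac{17197}{37886} = - \frac{17197}{37886} + \frac{32966}{-21070 + i \sqrt{8962}}$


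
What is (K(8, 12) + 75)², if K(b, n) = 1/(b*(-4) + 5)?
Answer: 4096576/729 ≈ 5619.4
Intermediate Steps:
K(b, n) = 1/(5 - 4*b) (K(b, n) = 1/(-4*b + 5) = 1/(5 - 4*b))
(K(8, 12) + 75)² = (-1/(-5 + 4*8) + 75)² = (-1/(-5 + 32) + 75)² = (-1/27 + 75)² = (2024/27)² = 4096576/729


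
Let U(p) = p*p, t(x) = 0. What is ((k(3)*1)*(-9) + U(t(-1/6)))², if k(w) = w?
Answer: 729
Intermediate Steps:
U(p) = p²
((k(3)*1)*(-9) + U(t(-1/6)))² = ((3*1)*(-9) + 0²)² = (3*(-9) + 0)² = (-27 + 0)² = (-27)² = 729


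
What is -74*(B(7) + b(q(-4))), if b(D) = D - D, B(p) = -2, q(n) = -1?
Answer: 148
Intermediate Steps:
b(D) = 0
-74*(B(7) + b(q(-4))) = -74*(-2 + 0) = -74*(-2) = 148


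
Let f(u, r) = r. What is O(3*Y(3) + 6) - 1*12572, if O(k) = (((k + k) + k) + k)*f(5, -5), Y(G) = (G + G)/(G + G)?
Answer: -12752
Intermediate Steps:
Y(G) = 1 (Y(G) = (2*G)/((2*G)) = (2*G)*(1/(2*G)) = 1)
O(k) = -20*k (O(k) = (((k + k) + k) + k)*(-5) = ((2*k + k) + k)*(-5) = (3*k + k)*(-5) = (4*k)*(-5) = -20*k)
O(3*Y(3) + 6) - 1*12572 = -20*(3*1 + 6) - 1*12572 = -20*(3 + 6) - 12572 = -20*9 - 12572 = -180 - 12572 = -12752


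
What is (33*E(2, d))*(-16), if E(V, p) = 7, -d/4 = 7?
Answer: -3696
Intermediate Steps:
d = -28 (d = -4*7 = -28)
(33*E(2, d))*(-16) = (33*7)*(-16) = 231*(-16) = -3696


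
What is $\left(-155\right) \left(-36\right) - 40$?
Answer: $5540$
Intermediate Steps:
$\left(-155\right) \left(-36\right) - 40 = 5580 - 40 = 5540$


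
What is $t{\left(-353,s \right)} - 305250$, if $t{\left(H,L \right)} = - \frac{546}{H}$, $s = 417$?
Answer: $- \frac{107752704}{353} \approx -3.0525 \cdot 10^{5}$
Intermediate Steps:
$t{\left(-353,s \right)} - 305250 = - \frac{546}{-353} - 305250 = \left(-546\right) \left(- \frac{1}{353}\right) - 305250 = \frac{546}{353} - 305250 = - \frac{107752704}{353}$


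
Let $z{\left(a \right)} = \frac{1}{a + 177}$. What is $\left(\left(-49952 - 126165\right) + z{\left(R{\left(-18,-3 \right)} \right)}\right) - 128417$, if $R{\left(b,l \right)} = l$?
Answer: $- \frac{52988915}{174} \approx -3.0453 \cdot 10^{5}$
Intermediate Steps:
$z{\left(a \right)} = \frac{1}{177 + a}$
$\left(\left(-49952 - 126165\right) + z{\left(R{\left(-18,-3 \right)} \right)}\right) - 128417 = \left(\left(-49952 - 126165\right) + \frac{1}{177 - 3}\right) - 128417 = \left(-176117 + \frac{1}{174}\right) - 128417 = - \frac{30644357}{174} - 128417 = - \frac{52988915}{174}$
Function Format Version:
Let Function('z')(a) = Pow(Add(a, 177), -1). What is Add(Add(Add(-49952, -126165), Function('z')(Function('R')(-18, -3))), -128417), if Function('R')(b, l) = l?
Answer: Rational(-52988915, 174) ≈ -3.0453e+5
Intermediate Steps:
Function('z')(a) = Pow(Add(177, a), -1)
Add(Add(Add(-49952, -126165), Function('z')(Function('R')(-18, -3))), -128417) = Add(Add(Add(-49952, -126165), Pow(Add(177, -3), -1)), -128417) = Add(Add(-176117, Pow(174, -1)), -128417) = Add(Add(-176117, Rational(1, 174)), -128417) = Add(Rational(-30644357, 174), -128417) = Rational(-52988915, 174)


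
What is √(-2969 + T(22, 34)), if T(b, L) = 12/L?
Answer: I*√857939/17 ≈ 54.485*I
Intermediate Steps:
√(-2969 + T(22, 34)) = √(-2969 + 12/34) = √(-2969 + 12*(1/34)) = √(-2969 + 6/17) = √(-50467/17) = I*√857939/17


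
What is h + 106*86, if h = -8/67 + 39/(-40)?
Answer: 24427947/2680 ≈ 9114.9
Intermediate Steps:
h = -2933/2680 (h = -8*1/67 + 39*(-1/40) = -8/67 - 39/40 = -2933/2680 ≈ -1.0944)
h + 106*86 = -2933/2680 + 106*86 = -2933/2680 + 9116 = 24427947/2680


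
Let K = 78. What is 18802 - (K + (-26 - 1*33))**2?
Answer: 18441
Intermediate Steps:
18802 - (K + (-26 - 1*33))**2 = 18802 - (78 + (-26 - 1*33))**2 = 18802 - (78 + (-26 - 33))**2 = 18802 - (78 - 59)**2 = 18802 - 1*19**2 = 18802 - 1*361 = 18802 - 361 = 18441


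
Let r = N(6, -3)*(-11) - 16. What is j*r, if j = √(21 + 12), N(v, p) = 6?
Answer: -82*√33 ≈ -471.05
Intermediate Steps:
j = √33 ≈ 5.7446
r = -82 (r = 6*(-11) - 16 = -66 - 16 = -82)
j*r = √33*(-82) = -82*√33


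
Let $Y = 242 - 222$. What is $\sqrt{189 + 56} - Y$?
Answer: $-20 + 7 \sqrt{5} \approx -4.3475$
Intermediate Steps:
$Y = 20$ ($Y = 242 - 222 = 20$)
$\sqrt{189 + 56} - Y = \sqrt{189 + 56} - 20 = \sqrt{245} - 20 = 7 \sqrt{5} - 20 = -20 + 7 \sqrt{5}$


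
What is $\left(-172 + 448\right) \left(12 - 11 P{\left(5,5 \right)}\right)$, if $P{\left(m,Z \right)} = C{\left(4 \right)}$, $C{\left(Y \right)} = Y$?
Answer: $-8832$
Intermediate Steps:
$P{\left(m,Z \right)} = 4$
$\left(-172 + 448\right) \left(12 - 11 P{\left(5,5 \right)}\right) = \left(-172 + 448\right) \left(12 - 44\right) = 276 \left(12 - 44\right) = 276 \left(-32\right) = -8832$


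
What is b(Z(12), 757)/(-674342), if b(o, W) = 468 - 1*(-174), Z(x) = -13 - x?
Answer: -321/337171 ≈ -0.00095204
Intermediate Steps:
b(o, W) = 642 (b(o, W) = 468 + 174 = 642)
b(Z(12), 757)/(-674342) = 642/(-674342) = 642*(-1/674342) = -321/337171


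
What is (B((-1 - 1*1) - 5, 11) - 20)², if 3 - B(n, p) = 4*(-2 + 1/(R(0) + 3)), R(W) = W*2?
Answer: 961/9 ≈ 106.78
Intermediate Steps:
R(W) = 2*W
B(n, p) = 29/3 (B(n, p) = 3 - 4*(-2 + 1/(2*0 + 3)) = 3 - 4*(-2 + 1/(0 + 3)) = 3 - 4*(-2 + 1/3) = 3 - 4*(-2 + ⅓) = 3 - 4*(-5)/3 = 3 - 1*(-20/3) = 3 + 20/3 = 29/3)
(B((-1 - 1*1) - 5, 11) - 20)² = (29/3 - 20)² = (-31/3)² = 961/9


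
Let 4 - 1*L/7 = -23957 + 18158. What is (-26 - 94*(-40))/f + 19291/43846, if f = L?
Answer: 947340675/1781068366 ≈ 0.53189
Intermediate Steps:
L = 40621 (L = 28 - 7*(-23957 + 18158) = 28 - 7*(-5799) = 28 + 40593 = 40621)
f = 40621
(-26 - 94*(-40))/f + 19291/43846 = (-26 - 94*(-40))/40621 + 19291/43846 = (-26 + 3760)*(1/40621) + 19291*(1/43846) = 3734*(1/40621) + 19291/43846 = 3734/40621 + 19291/43846 = 947340675/1781068366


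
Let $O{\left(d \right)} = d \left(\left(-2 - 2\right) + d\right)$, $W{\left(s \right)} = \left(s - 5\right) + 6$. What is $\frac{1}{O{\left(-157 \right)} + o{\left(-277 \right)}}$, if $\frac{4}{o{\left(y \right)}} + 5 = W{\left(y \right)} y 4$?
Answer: $\frac{305803}{7729782435} \approx 3.9562 \cdot 10^{-5}$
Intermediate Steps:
$W{\left(s \right)} = 1 + s$ ($W{\left(s \right)} = \left(-5 + s\right) + 6 = 1 + s$)
$o{\left(y \right)} = \frac{4}{-5 + 4 y \left(1 + y\right)}$ ($o{\left(y \right)} = \frac{4}{-5 + \left(1 + y\right) y 4} = \frac{4}{-5 + y \left(1 + y\right) 4} = \frac{4}{-5 + 4 y \left(1 + y\right)}$)
$O{\left(d \right)} = d \left(-4 + d\right)$
$\frac{1}{O{\left(-157 \right)} + o{\left(-277 \right)}} = \frac{1}{- 157 \left(-4 - 157\right) + \frac{4}{-5 + 4 \left(-277\right) \left(1 - 277\right)}} = \frac{1}{\left(-157\right) \left(-161\right) + \frac{4}{-5 + 4 \left(-277\right) \left(-276\right)}} = \frac{1}{25277 + \frac{4}{-5 + 305808}} = \frac{1}{25277 + \frac{4}{305803}} = \frac{1}{\frac{7729782435}{305803}} = \frac{305803}{7729782435}$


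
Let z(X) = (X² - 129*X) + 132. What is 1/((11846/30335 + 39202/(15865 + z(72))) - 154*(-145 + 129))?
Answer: 360774155/890277595068 ≈ 0.00040524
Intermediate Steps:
z(X) = 132 + X² - 129*X
1/((11846/30335 + 39202/(15865 + z(72))) - 154*(-145 + 129)) = 1/((11846/30335 + 39202/(15865 + (132 + 72² - 129*72))) - 154*(-145 + 129)) = 1/((11846*(1/30335) + 39202/(15865 + (132 + 5184 - 9288))) - 154*(-16)) = 1/((11846/30335 + 39202/(15865 - 3972)) + 2464) = 1/((11846/30335 + 39202/11893) + 2464) = 1/(1330077148/360774155 + 2464) = 1/(890277595068/360774155) = 360774155/890277595068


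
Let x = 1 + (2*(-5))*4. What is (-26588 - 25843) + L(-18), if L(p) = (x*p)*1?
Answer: -51729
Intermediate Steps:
x = -39 (x = 1 - 10*4 = 1 - 40 = -39)
L(p) = -39*p (L(p) = -39*p*1 = -39*p)
(-26588 - 25843) + L(-18) = (-26588 - 25843) - 39*(-18) = -52431 + 702 = -51729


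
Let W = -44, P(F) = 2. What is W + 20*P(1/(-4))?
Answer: -4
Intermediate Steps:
W + 20*P(1/(-4)) = -44 + 20*2 = -44 + 40 = -4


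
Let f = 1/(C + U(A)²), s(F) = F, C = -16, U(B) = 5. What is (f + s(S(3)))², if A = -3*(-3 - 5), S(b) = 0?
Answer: 1/81 ≈ 0.012346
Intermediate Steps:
A = 24 (A = -3*(-8) = 24)
f = ⅑ (f = 1/(-16 + 5²) = 1/(-16 + 25) = 1/9 = ⅑ ≈ 0.11111)
(f + s(S(3)))² = (⅑ + 0)² = (⅑)² = 1/81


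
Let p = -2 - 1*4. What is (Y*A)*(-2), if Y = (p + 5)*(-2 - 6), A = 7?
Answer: -112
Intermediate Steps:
p = -6 (p = -2 - 4 = -6)
Y = 8 (Y = (-6 + 5)*(-2 - 6) = -1*(-8) = 8)
(Y*A)*(-2) = (8*7)*(-2) = 56*(-2) = -112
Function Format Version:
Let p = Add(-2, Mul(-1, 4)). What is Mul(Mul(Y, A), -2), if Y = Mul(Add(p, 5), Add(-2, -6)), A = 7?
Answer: -112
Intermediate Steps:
p = -6 (p = Add(-2, -4) = -6)
Y = 8 (Y = Mul(Add(-6, 5), Add(-2, -6)) = Mul(-1, -8) = 8)
Mul(Mul(Y, A), -2) = Mul(Mul(8, 7), -2) = Mul(56, -2) = -112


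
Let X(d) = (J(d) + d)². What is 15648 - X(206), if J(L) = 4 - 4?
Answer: -26788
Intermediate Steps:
J(L) = 0
X(d) = d² (X(d) = (0 + d)² = d²)
15648 - X(206) = 15648 - 1*206² = 15648 - 1*42436 = 15648 - 42436 = -26788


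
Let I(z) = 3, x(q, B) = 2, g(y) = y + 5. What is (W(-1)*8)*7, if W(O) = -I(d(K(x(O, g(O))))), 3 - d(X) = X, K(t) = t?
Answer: -168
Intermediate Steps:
g(y) = 5 + y
d(X) = 3 - X
W(O) = -3 (W(O) = -1*3 = -3)
(W(-1)*8)*7 = -3*8*7 = -24*7 = -168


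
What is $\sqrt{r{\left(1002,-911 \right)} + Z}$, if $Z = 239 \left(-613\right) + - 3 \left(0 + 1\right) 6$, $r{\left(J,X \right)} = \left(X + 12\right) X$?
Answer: $4 \sqrt{42029} \approx 820.04$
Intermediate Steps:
$r{\left(J,X \right)} = X \left(12 + X\right)$ ($r{\left(J,X \right)} = \left(12 + X\right) X = X \left(12 + X\right)$)
$Z = -146525$ ($Z = -146507 + \left(-3\right) 1 \cdot 6 = -146507 - 18 = -146525$)
$\sqrt{r{\left(1002,-911 \right)} + Z} = \sqrt{- 911 \left(12 - 911\right) - 146525} = \sqrt{\left(-911\right) \left(-899\right) - 146525} = \sqrt{818989 - 146525} = \sqrt{672464} = 4 \sqrt{42029}$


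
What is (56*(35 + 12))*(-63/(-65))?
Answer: 165816/65 ≈ 2551.0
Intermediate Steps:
(56*(35 + 12))*(-63/(-65)) = (56*47)*(-63*(-1/65)) = 2632*(63/65) = 165816/65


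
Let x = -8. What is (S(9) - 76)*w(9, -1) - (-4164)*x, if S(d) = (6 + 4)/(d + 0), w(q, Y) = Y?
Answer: -299134/9 ≈ -33237.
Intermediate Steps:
S(d) = 10/d
(S(9) - 76)*w(9, -1) - (-4164)*x = (10/9 - 76)*(-1) - (-4164)*(-8) = (10*(⅑) - 76)*(-1) - 1*33312 = (10/9 - 76)*(-1) - 33312 = -674/9*(-1) - 33312 = 674/9 - 33312 = -299134/9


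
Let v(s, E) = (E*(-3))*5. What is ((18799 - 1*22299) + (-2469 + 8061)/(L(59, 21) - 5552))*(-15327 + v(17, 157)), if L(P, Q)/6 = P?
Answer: 160893751872/2599 ≈ 6.1906e+7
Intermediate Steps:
L(P, Q) = 6*P
v(s, E) = -15*E (v(s, E) = -3*E*5 = -15*E)
((18799 - 1*22299) + (-2469 + 8061)/(L(59, 21) - 5552))*(-15327 + v(17, 157)) = ((18799 - 1*22299) + (-2469 + 8061)/(6*59 - 5552))*(-15327 - 15*157) = ((18799 - 22299) + 5592/(354 - 5552))*(-15327 - 2355) = (-3500 + 5592/(-5198))*(-17682) = (-3500 + 5592*(-1/5198))*(-17682) = (-3500 - 2796/2599)*(-17682) = -9099296/2599*(-17682) = 160893751872/2599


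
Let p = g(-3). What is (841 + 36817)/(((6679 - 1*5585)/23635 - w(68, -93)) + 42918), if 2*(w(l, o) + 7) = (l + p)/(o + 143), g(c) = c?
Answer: 712037464/811614485 ≈ 0.87731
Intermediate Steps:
p = -3
w(l, o) = -7 + (-3 + l)/(2*(143 + o)) (w(l, o) = -7 + ((l - 3)/(o + 143))/2 = -7 + ((-3 + l)/(143 + o))/2 = -7 + (-3 + l)/(2*(143 + o)))
(841 + 36817)/(((6679 - 1*5585)/23635 - w(68, -93)) + 42918) = (841 + 36817)/(((6679 - 1*5585)/23635 - (-2005 + 68 - 14*(-93))/(2*(143 - 93))) + 42918) = 37658/(((6679 - 5585)*(1/23635) - (-2005 + 68 + 1302)/(2*50)) + 42918) = 37658/((1094*(1/23635) - (-635)/(2*50)) + 42918) = 37658/((1094/23635 - 1*(-127/20)) + 42918) = 37658/((1094/23635 + 127/20) + 42918) = 37658/(120941/18908 + 42918) = 37658/(811614485/18908) = 37658*(18908/811614485) = 712037464/811614485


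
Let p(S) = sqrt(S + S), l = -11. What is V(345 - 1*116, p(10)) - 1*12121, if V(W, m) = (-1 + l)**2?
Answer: -11977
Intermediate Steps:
p(S) = sqrt(2)*sqrt(S) (p(S) = sqrt(2*S) = sqrt(2)*sqrt(S))
V(W, m) = 144 (V(W, m) = (-1 - 11)**2 = (-12)**2 = 144)
V(345 - 1*116, p(10)) - 1*12121 = 144 - 1*12121 = 144 - 12121 = -11977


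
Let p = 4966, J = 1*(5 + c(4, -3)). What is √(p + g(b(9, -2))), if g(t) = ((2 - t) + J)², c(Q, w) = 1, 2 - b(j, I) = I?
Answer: √4982 ≈ 70.583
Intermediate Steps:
b(j, I) = 2 - I
J = 6 (J = 1*(5 + 1) = 1*6 = 6)
g(t) = (8 - t)² (g(t) = ((2 - t) + 6)² = (8 - t)²)
√(p + g(b(9, -2))) = √(4966 + (8 - (2 - 1*(-2)))²) = √(4966 + (8 - (2 + 2))²) = √(4966 + (8 - 1*4)²) = √(4966 + (8 - 4)²) = √(4966 + 4²) = √(4966 + 16) = √4982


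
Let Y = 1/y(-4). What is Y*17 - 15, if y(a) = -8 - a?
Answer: -77/4 ≈ -19.250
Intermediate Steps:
Y = -1/4 (Y = 1/(-8 - 1*(-4)) = 1/(-8 + 4) = 1/(-4) = -1/4 ≈ -0.25000)
Y*17 - 15 = -1/4*17 - 15 = -17/4 - 15 = -77/4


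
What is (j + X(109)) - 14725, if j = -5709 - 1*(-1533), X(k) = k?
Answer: -18792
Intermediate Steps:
j = -4176 (j = -5709 + 1533 = -4176)
(j + X(109)) - 14725 = (-4176 + 109) - 14725 = -4067 - 14725 = -18792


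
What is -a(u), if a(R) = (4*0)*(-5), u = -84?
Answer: 0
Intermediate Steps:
a(R) = 0 (a(R) = 0*(-5) = 0)
-a(u) = -1*0 = 0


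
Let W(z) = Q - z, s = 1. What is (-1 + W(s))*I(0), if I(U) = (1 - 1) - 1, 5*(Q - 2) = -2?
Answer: 2/5 ≈ 0.40000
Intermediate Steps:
Q = 8/5 (Q = 2 + (1/5)*(-2) = 2 - 2/5 = 8/5 ≈ 1.6000)
I(U) = -1 (I(U) = 0 - 1 = -1)
W(z) = 8/5 - z
(-1 + W(s))*I(0) = (-1 + (8/5 - 1*1))*(-1) = (-1 + (8/5 - 1))*(-1) = (-1 + 3/5)*(-1) = -2/5*(-1) = 2/5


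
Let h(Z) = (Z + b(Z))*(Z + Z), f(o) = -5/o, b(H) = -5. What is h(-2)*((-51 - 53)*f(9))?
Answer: 14560/9 ≈ 1617.8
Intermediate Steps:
h(Z) = 2*Z*(-5 + Z) (h(Z) = (Z - 5)*(Z + Z) = (-5 + Z)*(2*Z) = 2*Z*(-5 + Z))
h(-2)*((-51 - 53)*f(9)) = (2*(-2)*(-5 - 2))*((-51 - 53)*(-5/9)) = (2*(-2)*(-7))*(-(-520)/9) = 28*(-104*(-5/9)) = 28*(520/9) = 14560/9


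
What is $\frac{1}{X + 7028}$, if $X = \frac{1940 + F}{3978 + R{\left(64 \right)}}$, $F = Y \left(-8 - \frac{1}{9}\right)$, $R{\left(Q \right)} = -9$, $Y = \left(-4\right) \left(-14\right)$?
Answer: $\frac{35721}{251060560} \approx 0.00014228$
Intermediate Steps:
$Y = 56$
$F = - \frac{4088}{9}$ ($F = 56 \left(-8 - \frac{1}{9}\right) = 56 \left(- \frac{73}{9}\right) = - \frac{4088}{9} \approx -454.22$)
$X = \frac{13372}{35721}$ ($X = \frac{1940 - \frac{4088}{9}}{3978 - 9} = \frac{13372}{9 \cdot 3969} = \frac{13372}{9} \cdot \frac{1}{3969} = \frac{13372}{35721} \approx 0.37435$)
$\frac{1}{X + 7028} = \frac{1}{\frac{13372}{35721} + 7028} = \frac{1}{\frac{251060560}{35721}} = \frac{35721}{251060560}$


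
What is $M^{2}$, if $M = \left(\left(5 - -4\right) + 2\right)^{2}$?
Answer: $14641$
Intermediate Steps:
$M = 121$ ($M = \left(\left(5 + 4\right) + 2\right)^{2} = \left(9 + 2\right)^{2} = 11^{2} = 121$)
$M^{2} = 121^{2} = 14641$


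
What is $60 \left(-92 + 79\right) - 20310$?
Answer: $-21090$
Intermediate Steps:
$60 \left(-92 + 79\right) - 20310 = 60 \left(-13\right) - 20310 = -780 - 20310 = -21090$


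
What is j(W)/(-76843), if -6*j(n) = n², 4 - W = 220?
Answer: 7776/76843 ≈ 0.10119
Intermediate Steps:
W = -216 (W = 4 - 1*220 = 4 - 220 = -216)
j(n) = -n²/6
j(W)/(-76843) = -⅙*(-216)²/(-76843) = -⅙*46656*(-1/76843) = -7776*(-1/76843) = 7776/76843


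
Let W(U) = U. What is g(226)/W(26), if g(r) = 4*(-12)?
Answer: -24/13 ≈ -1.8462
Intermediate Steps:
g(r) = -48
g(226)/W(26) = -48/26 = -48*1/26 = -24/13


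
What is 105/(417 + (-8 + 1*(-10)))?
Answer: 5/19 ≈ 0.26316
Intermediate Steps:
105/(417 + (-8 + 1*(-10))) = 105/(417 + (-8 - 10)) = 105/(417 - 18) = 105/399 = (1/399)*105 = 5/19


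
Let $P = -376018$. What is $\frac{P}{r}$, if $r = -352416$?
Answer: $\frac{188009}{176208} \approx 1.067$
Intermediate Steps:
$\frac{P}{r} = - \frac{376018}{-352416} = \left(-376018\right) \left(- \frac{1}{352416}\right) = \frac{188009}{176208}$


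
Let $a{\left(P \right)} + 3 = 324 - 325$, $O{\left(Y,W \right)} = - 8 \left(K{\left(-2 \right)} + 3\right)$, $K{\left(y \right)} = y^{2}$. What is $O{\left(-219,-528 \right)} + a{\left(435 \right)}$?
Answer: $-60$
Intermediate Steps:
$O{\left(Y,W \right)} = -56$ ($O{\left(Y,W \right)} = - 8 \left(\left(-2\right)^{2} + 3\right) = - 8 \left(4 + 3\right) = \left(-8\right) 7 = -56$)
$a{\left(P \right)} = -4$ ($a{\left(P \right)} = -3 + \left(324 - 325\right) = -3 - 1 = -4$)
$O{\left(-219,-528 \right)} + a{\left(435 \right)} = -56 - 4 = -60$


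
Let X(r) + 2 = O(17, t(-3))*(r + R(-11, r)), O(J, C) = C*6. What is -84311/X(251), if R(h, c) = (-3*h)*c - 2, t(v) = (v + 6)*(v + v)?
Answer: 84311/921458 ≈ 0.091497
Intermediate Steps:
t(v) = 2*v*(6 + v) (t(v) = (6 + v)*(2*v) = 2*v*(6 + v))
R(h, c) = -2 - 3*c*h (R(h, c) = -3*c*h - 2 = -2 - 3*c*h)
O(J, C) = 6*C
X(r) = 214 - 3672*r (X(r) = -2 + (6*(2*(-3)*(6 - 3)))*(r + (-2 - 3*r*(-11))) = -2 + (6*(2*(-3)*3))*(r + (-2 + 33*r)) = -2 + (6*(-18))*(-2 + 34*r) = -2 - 108*(-2 + 34*r) = -2 + (216 - 3672*r) = 214 - 3672*r)
-84311/X(251) = -84311/(214 - 3672*251) = -84311/(214 - 921672) = -84311/(-921458) = -84311*(-1/921458) = 84311/921458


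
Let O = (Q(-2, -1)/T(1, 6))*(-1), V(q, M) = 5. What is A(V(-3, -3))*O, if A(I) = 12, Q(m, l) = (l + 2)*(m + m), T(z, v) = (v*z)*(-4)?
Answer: -2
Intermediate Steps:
T(z, v) = -4*v*z
Q(m, l) = 2*m*(2 + l) (Q(m, l) = (2 + l)*(2*m) = 2*m*(2 + l))
O = -⅙ (O = ((2*(-2)*(2 - 1))/((-4*6*1)))*(-1) = ((2*(-2)*1)/(-24))*(-1) = -4*(-1/24)*(-1) = (⅙)*(-1) = -⅙ ≈ -0.16667)
A(V(-3, -3))*O = 12*(-⅙) = -2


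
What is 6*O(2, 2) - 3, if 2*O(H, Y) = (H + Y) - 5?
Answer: -6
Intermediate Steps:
O(H, Y) = -5/2 + H/2 + Y/2 (O(H, Y) = ((H + Y) - 5)/2 = (-5 + H + Y)/2 = -5/2 + H/2 + Y/2)
6*O(2, 2) - 3 = 6*(-5/2 + (½)*2 + (½)*2) - 3 = 6*(-5/2 + 1 + 1) - 3 = 6*(-½) - 3 = -3 - 3 = -6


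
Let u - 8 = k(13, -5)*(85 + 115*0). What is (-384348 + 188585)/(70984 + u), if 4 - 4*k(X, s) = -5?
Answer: -783052/284733 ≈ -2.7501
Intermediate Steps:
k(X, s) = 9/4 (k(X, s) = 1 - 1/4*(-5) = 1 + 5/4 = 9/4)
u = 797/4 (u = 8 + 9*(85 + 115*0)/4 = 8 + 9*(85 + 0)/4 = 8 + (9/4)*85 = 8 + 765/4 = 797/4 ≈ 199.25)
(-384348 + 188585)/(70984 + u) = (-384348 + 188585)/(70984 + 797/4) = -195763/284733/4 = -195763*4/284733 = -783052/284733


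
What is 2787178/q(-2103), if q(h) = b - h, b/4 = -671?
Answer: -2787178/581 ≈ -4797.2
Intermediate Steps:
b = -2684 (b = 4*(-671) = -2684)
q(h) = -2684 - h
2787178/q(-2103) = 2787178/(-2684 - 1*(-2103)) = 2787178/(-2684 + 2103) = 2787178/(-581) = 2787178*(-1/581) = -2787178/581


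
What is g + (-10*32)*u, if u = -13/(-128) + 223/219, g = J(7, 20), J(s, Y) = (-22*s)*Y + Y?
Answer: -1497235/438 ≈ -3418.3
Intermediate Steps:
J(s, Y) = Y - 22*Y*s (J(s, Y) = -22*Y*s + Y = Y - 22*Y*s)
g = -3060 (g = 20*(1 - 22*7) = 20*(1 - 154) = 20*(-153) = -3060)
u = 31391/28032 (u = -13*(-1/128) + 223*(1/219) = 13/128 + 223/219 = 31391/28032 ≈ 1.1198)
g + (-10*32)*u = -3060 - 10*32*(31391/28032) = -3060 - 320*31391/28032 = -3060 - 156955/438 = -1497235/438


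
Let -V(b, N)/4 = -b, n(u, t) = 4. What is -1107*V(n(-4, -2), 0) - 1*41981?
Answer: -59693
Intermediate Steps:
V(b, N) = 4*b (V(b, N) = -(-4)*b = 4*b)
-1107*V(n(-4, -2), 0) - 1*41981 = -4428*4 - 1*41981 = -1107*16 - 41981 = -17712 - 41981 = -59693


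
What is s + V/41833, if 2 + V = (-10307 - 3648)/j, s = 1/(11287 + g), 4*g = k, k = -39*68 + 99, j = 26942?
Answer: 1618656539/48007320300170 ≈ 3.3717e-5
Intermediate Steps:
k = -2553 (k = -2652 + 99 = -2553)
g = -2553/4 (g = (¼)*(-2553) = -2553/4 ≈ -638.25)
s = 4/42595 (s = 1/(11287 - 2553/4) = 1/(42595/4) = 4/42595 ≈ 9.3908e-5)
V = -67839/26942 (V = -2 + (-10307 - 3648)/26942 = -2 - 13955*1/26942 = -2 - 13955/26942 = -67839/26942 ≈ -2.5180)
s + V/41833 = 4/42595 - 67839/26942/41833 = 4/42595 - 67839/26942*1/41833 = 4/42595 - 67839/1127064686 = 1618656539/48007320300170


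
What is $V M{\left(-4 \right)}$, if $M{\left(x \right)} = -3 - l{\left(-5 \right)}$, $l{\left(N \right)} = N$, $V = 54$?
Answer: $108$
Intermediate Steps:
$M{\left(x \right)} = 2$ ($M{\left(x \right)} = -3 - -5 = -3 + 5 = 2$)
$V M{\left(-4 \right)} = 54 \cdot 2 = 108$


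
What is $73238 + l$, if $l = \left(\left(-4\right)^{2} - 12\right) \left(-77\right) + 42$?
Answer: $72972$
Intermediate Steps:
$l = -266$ ($l = \left(16 - 12\right) \left(-77\right) + 42 = 4 \left(-77\right) + 42 = -308 + 42 = -266$)
$73238 + l = 73238 - 266 = 72972$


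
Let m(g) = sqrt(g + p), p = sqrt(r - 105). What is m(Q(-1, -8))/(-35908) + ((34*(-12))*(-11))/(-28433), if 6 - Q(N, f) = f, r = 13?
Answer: -4488/28433 - sqrt(14 + 2*I*sqrt(23))/35908 ≈ -0.15795 - 3.394e-5*I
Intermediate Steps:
Q(N, f) = 6 - f
p = 2*I*sqrt(23) (p = sqrt(13 - 105) = sqrt(-92) = 2*I*sqrt(23) ≈ 9.5917*I)
m(g) = sqrt(g + 2*I*sqrt(23))
m(Q(-1, -8))/(-35908) + ((34*(-12))*(-11))/(-28433) = sqrt((6 - 1*(-8)) + 2*I*sqrt(23))/(-35908) + ((34*(-12))*(-11))/(-28433) = sqrt((6 + 8) + 2*I*sqrt(23))*(-1/35908) - 408*(-11)*(-1/28433) = sqrt(14 + 2*I*sqrt(23))*(-1/35908) + 4488*(-1/28433) = -sqrt(14 + 2*I*sqrt(23))/35908 - 4488/28433 = -4488/28433 - sqrt(14 + 2*I*sqrt(23))/35908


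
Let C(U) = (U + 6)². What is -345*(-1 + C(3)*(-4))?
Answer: 112125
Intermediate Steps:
C(U) = (6 + U)²
-345*(-1 + C(3)*(-4)) = -345*(-1 + (6 + 3)²*(-4)) = -345*(-1 + 9²*(-4)) = -345*(-1 + 81*(-4)) = -345*(-1 - 324) = -345*(-325) = 112125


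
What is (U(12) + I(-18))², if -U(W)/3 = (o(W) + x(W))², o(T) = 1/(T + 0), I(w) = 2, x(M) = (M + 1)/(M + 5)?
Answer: 4774225/192432384 ≈ 0.024810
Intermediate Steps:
x(M) = (1 + M)/(5 + M)
o(T) = 1/T
U(W) = -3*(1/W + (1 + W)/(5 + W))²
(U(12) + I(-18))² = (-3*(5 + 12 + 12*(1 + 12))²/(12²*(5 + 12)²) + 2)² = (-3*1/144*(5 + 12 + 12*13)²/17² + 2)² = (-3*1/144*1/289*(5 + 12 + 156)² + 2)² = (-3*1/144*1/289*173² + 2)² = (-3*1/144*1/289*29929 + 2)² = (-29929/13872 + 2)² = (-2185/13872)² = 4774225/192432384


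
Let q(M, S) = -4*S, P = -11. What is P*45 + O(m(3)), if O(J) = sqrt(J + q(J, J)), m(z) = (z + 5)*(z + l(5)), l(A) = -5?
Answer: -495 + 4*sqrt(3) ≈ -488.07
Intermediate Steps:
m(z) = (-5 + z)*(5 + z) (m(z) = (z + 5)*(z - 5) = (5 + z)*(-5 + z) = (-5 + z)*(5 + z))
O(J) = sqrt(3)*sqrt(-J) (O(J) = sqrt(J - 4*J) = sqrt(-3*J) = sqrt(3)*sqrt(-J))
P*45 + O(m(3)) = -11*45 + sqrt(3)*sqrt(-(-25 + 3**2)) = -495 + sqrt(3)*sqrt(-(-25 + 9)) = -495 + sqrt(3)*sqrt(-1*(-16)) = -495 + sqrt(3)*sqrt(16) = -495 + sqrt(3)*4 = -495 + 4*sqrt(3)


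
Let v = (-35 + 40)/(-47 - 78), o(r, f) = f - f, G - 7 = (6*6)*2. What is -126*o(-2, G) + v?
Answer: -1/25 ≈ -0.040000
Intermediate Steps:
G = 79 (G = 7 + (6*6)*2 = 7 + 36*2 = 7 + 72 = 79)
o(r, f) = 0
v = -1/25 (v = 5/(-125) = 5*(-1/125) = -1/25 ≈ -0.040000)
-126*o(-2, G) + v = -126*0 - 1/25 = 0 - 1/25 = -1/25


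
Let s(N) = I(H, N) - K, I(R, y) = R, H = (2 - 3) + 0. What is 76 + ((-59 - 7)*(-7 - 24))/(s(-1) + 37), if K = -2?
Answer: 2467/19 ≈ 129.84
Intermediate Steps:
H = -1 (H = -1 + 0 = -1)
s(N) = 1 (s(N) = -1 - 1*(-2) = -1 + 2 = 1)
76 + ((-59 - 7)*(-7 - 24))/(s(-1) + 37) = 76 + ((-59 - 7)*(-7 - 24))/(1 + 37) = 76 + (-66*(-31))/38 = 76 + (1/38)*2046 = 76 + 1023/19 = 2467/19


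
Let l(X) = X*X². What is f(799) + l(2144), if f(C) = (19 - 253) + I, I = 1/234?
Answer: 2306164009501/234 ≈ 9.8554e+9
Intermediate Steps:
I = 1/234 ≈ 0.0042735
l(X) = X³
f(C) = -54755/234 (f(C) = (19 - 253) + 1/234 = -234 + 1/234 = -54755/234)
f(799) + l(2144) = -54755/234 + 2144³ = -54755/234 + 9855401984 = 2306164009501/234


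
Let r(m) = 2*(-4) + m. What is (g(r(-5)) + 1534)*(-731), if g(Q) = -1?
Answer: -1120623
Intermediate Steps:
r(m) = -8 + m
(g(r(-5)) + 1534)*(-731) = (-1 + 1534)*(-731) = 1533*(-731) = -1120623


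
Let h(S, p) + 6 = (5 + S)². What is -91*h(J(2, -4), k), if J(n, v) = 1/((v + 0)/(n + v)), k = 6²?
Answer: -8827/4 ≈ -2206.8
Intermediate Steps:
k = 36
J(n, v) = (n + v)/v (J(n, v) = 1/(v/(n + v)) = (n + v)/v)
h(S, p) = -6 + (5 + S)²
-91*h(J(2, -4), k) = -91*(-6 + (5 + (2 - 4)/(-4))²) = -91*(-6 + (5 - ¼*(-2))²) = -91*(-6 + (5 + ½)²) = -91*(-6 + (11/2)²) = -91*(-6 + 121/4) = -91*97/4 = -8827/4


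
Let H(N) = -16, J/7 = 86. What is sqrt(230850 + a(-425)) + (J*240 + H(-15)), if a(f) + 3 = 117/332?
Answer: 144464 + sqrt(6361229643)/166 ≈ 1.4494e+5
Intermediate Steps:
J = 602 (J = 7*86 = 602)
a(f) = -879/332 (a(f) = -3 + 117/332 = -879/332)
sqrt(230850 + a(-425)) + (J*240 + H(-15)) = sqrt(230850 - 879/332) + (602*240 - 16) = sqrt(76641321/332) + (144480 - 16) = sqrt(6361229643)/166 + 144464 = 144464 + sqrt(6361229643)/166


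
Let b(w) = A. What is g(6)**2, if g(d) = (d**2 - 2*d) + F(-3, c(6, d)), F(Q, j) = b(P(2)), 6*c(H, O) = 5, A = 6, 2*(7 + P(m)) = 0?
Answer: 900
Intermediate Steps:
P(m) = -7 (P(m) = -7 + (1/2)*0 = -7 + 0 = -7)
c(H, O) = 5/6 (c(H, O) = (1/6)*5 = 5/6)
b(w) = 6
F(Q, j) = 6
g(d) = 6 + d**2 - 2*d (g(d) = (d**2 - 2*d) + 6 = 6 + d**2 - 2*d)
g(6)**2 = (6 + 6**2 - 2*6)**2 = (6 + 36 - 12)**2 = 30**2 = 900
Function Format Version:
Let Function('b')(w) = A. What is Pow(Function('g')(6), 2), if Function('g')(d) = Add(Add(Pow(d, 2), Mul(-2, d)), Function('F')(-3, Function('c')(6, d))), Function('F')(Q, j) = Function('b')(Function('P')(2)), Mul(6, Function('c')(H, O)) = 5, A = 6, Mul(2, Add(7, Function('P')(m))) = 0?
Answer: 900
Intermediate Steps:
Function('P')(m) = -7 (Function('P')(m) = Add(-7, Mul(Rational(1, 2), 0)) = Add(-7, 0) = -7)
Function('c')(H, O) = Rational(5, 6) (Function('c')(H, O) = Mul(Rational(1, 6), 5) = Rational(5, 6))
Function('b')(w) = 6
Function('F')(Q, j) = 6
Function('g')(d) = Add(6, Pow(d, 2), Mul(-2, d)) (Function('g')(d) = Add(Add(Pow(d, 2), Mul(-2, d)), 6) = Add(6, Pow(d, 2), Mul(-2, d)))
Pow(Function('g')(6), 2) = Pow(Add(6, Pow(6, 2), Mul(-2, 6)), 2) = Pow(Add(6, 36, -12), 2) = Pow(30, 2) = 900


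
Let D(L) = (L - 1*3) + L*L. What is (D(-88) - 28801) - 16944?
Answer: -38092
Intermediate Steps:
D(L) = -3 + L + L**2 (D(L) = (L - 3) + L**2 = (-3 + L) + L**2 = -3 + L + L**2)
(D(-88) - 28801) - 16944 = ((-3 - 88 + (-88)**2) - 28801) - 16944 = ((-3 - 88 + 7744) - 28801) - 16944 = (7653 - 28801) - 16944 = -21148 - 16944 = -38092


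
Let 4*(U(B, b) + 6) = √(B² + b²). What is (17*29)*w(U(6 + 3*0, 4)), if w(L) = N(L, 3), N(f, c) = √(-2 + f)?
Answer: 493*√(-32 + 2*√13)/2 ≈ 1227.3*I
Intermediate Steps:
U(B, b) = -6 + √(B² + b²)/4
w(L) = √(-2 + L)
(17*29)*w(U(6 + 3*0, 4)) = (17*29)*√(-2 + (-6 + √((6 + 3*0)² + 4²)/4)) = 493*√(-2 + (-6 + √((6 + 0)² + 16)/4)) = 493*√(-2 + (-6 + √(6² + 16)/4)) = 493*√(-2 + (-6 + √(36 + 16)/4)) = 493*√(-2 + (-6 + √52/4)) = 493*√(-2 + (-6 + (2*√13)/4)) = 493*√(-2 + (-6 + √13/2)) = 493*√(-8 + √13/2)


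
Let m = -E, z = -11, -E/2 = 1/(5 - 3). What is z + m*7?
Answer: -4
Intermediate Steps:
E = -1 (E = -2/(5 - 3) = -2/2 = -2*1/2 = -1)
m = 1 (m = -1*(-1) = 1)
z + m*7 = -11 + 1*7 = -11 + 7 = -4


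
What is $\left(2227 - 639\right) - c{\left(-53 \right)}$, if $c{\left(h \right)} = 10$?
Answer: $1578$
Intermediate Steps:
$\left(2227 - 639\right) - c{\left(-53 \right)} = \left(2227 - 639\right) - 10 = 1588 - 10 = 1578$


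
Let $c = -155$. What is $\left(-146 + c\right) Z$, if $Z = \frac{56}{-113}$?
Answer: $\frac{16856}{113} \approx 149.17$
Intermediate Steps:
$Z = - \frac{56}{113}$ ($Z = 56 \left(- \frac{1}{113}\right) = - \frac{56}{113} \approx -0.49558$)
$\left(-146 + c\right) Z = \left(-146 - 155\right) \left(- \frac{56}{113}\right) = \left(-301\right) \left(- \frac{56}{113}\right) = \frac{16856}{113}$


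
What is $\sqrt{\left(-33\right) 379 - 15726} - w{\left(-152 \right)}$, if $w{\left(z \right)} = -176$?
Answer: $176 + 3 i \sqrt{3137} \approx 176.0 + 168.03 i$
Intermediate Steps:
$\sqrt{\left(-33\right) 379 - 15726} - w{\left(-152 \right)} = \sqrt{\left(-33\right) 379 - 15726} - -176 = \sqrt{-12507 - 15726} + 176 = \sqrt{-28233} + 176 = 3 i \sqrt{3137} + 176 = 176 + 3 i \sqrt{3137}$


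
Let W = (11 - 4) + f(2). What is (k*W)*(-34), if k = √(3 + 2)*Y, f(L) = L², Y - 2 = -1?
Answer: -374*√5 ≈ -836.29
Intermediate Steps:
Y = 1 (Y = 2 - 1 = 1)
k = √5 (k = √(3 + 2)*1 = √5*1 = √5 ≈ 2.2361)
W = 11 (W = (11 - 4) + 2² = 7 + 4 = 11)
(k*W)*(-34) = (√5*11)*(-34) = (11*√5)*(-34) = -374*√5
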